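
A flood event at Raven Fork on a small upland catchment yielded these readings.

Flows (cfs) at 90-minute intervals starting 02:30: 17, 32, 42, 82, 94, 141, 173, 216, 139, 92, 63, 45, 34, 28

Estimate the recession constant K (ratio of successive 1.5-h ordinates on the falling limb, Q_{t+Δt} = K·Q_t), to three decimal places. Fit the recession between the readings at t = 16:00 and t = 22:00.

Using the recession-limb readings at t = 16:00 and t = 22:00: Q falls from 92 to 28 cfs over 4 intervals.
K = (Q₂/Q₁)^(1/4) = (28/92)^(1/4) = 0.743.

K ≈ 0.743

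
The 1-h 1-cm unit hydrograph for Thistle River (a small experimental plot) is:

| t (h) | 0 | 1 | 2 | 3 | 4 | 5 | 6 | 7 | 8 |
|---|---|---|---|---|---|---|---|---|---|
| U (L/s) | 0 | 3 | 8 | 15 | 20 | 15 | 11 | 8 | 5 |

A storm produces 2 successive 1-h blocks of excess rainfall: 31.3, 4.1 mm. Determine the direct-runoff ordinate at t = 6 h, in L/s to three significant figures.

By discrete convolution, Q_j = Σ (P_i / 10 mm) · U_{j−i}.
At t = 6 h (j=6): Q = (31.3/10)·11 + (4.1/10)·15 = 40.6 L/s.

Q ≈ 40.6 L/s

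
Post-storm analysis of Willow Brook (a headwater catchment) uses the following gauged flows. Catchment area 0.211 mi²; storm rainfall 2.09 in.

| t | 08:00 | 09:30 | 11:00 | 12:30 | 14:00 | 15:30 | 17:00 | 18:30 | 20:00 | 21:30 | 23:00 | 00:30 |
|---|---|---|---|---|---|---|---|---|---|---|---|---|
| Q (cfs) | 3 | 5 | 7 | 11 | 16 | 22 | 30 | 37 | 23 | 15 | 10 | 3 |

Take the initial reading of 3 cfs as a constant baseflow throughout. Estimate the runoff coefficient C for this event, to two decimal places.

ΣQ_DR = 146.0 cfs; V = ΣQ_DR·Δt = 7.884 × 10^5 ft³.
Runoff depth d = V / A = 1.608 in.
C = d / P = 1.608 / 2.09 = 0.77.

C ≈ 0.77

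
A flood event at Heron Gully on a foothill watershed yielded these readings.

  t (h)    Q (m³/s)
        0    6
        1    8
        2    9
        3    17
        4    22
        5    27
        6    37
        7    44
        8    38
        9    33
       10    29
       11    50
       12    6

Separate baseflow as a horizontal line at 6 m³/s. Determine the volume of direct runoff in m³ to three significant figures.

V ≈ 8.93 × 10^5 m³

Direct-runoff ordinates (Q − Q_b): 0.0, 2.0, 3.0, 11.0, 16.0, 21.0, 31.0, 38.0, 32.0, 27.0, 23.0, 44.0, 0.0 m³/s.
ΣQ_DR = 248.0 m³/s.
With Δt = 1 h = 3600 s, V = ΣQ_DR · Δt = 248.0 × 3600 = 8.93 × 10^5 m³.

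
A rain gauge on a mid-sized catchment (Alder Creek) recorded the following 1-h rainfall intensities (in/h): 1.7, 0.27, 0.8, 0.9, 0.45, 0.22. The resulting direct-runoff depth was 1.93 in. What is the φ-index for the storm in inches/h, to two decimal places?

Only the 3 blocks with intensity above φ contribute runoff: 1.7, 0.8, 0.9 in/h.
Σ(I−φ)·Δt = d  ⇒  (1.7+0.8+0.9 − 3φ)·1 = 1.93
φ = (3.400 − 1.93/1) / 3 = 0.49 in/h.

φ ≈ 0.49 in/h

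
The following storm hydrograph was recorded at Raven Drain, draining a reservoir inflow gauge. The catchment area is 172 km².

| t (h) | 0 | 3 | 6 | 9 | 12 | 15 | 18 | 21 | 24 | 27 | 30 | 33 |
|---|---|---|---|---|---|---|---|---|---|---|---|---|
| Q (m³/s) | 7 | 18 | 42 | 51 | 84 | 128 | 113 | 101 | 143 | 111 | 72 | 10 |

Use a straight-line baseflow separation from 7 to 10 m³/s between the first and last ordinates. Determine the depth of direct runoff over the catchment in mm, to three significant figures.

d ≈ 48.9 mm

Direct runoff: 0.00, 10.73, 34.45, 43.18, 75.91, 119.64, 104.36, 92.09, 133.82, 101.55, 62.27, 0.00 m³/s; ΣQ_DR = 778.0 m³/s.
V = ΣQ_DR · Δt = 778.0 × 10800 s = 8.402 × 10^6 m³.
Over A = 172 km², depth = V / A = 48.9 mm.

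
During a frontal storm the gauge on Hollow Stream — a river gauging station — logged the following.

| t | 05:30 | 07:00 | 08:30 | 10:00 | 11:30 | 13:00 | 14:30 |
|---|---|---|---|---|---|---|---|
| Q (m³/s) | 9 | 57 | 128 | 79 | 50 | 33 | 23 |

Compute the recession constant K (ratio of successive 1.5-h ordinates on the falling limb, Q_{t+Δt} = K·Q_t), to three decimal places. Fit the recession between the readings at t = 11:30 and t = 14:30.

Using the recession-limb readings at t = 11:30 and t = 14:30: Q falls from 50 to 23 m³/s over 2 intervals.
K = (Q₂/Q₁)^(1/2) = (23/50)^(1/2) = 0.678.

K ≈ 0.678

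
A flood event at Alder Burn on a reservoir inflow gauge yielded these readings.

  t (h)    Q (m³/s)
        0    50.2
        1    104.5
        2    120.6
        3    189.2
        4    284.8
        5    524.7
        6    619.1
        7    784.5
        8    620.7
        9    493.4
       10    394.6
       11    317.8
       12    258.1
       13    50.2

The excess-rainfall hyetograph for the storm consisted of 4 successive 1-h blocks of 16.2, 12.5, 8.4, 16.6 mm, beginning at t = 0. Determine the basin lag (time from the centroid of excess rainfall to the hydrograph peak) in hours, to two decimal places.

t_L ≈ 5.03 h

Centroid of excess rainfall: t_c = Σ P_i·t̄_i / ΣP_i = 1.9730 h (block centres at 0.5, 1.5, 2.5, 3.5 h).
Hydrograph peak occurs at t = 7 h, so basin lag t_L = 7 − 1.9730 = 5.03 h.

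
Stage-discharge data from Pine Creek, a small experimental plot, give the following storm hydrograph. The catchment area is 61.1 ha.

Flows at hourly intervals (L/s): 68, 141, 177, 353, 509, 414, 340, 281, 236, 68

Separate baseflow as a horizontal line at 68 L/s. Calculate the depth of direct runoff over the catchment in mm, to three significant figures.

Direct runoff: 0.0, 73.0, 109.0, 285.0, 441.0, 346.0, 272.0, 213.0, 168.0, 0.0 L/s; ΣQ_DR = 1907 L/s.
V = ΣQ_DR · Δt = 1907 × 3600 s = 6.865 × 10^6 L.
Over A = 61.1 ha, depth = V / A = 11.2 mm.

d ≈ 11.2 mm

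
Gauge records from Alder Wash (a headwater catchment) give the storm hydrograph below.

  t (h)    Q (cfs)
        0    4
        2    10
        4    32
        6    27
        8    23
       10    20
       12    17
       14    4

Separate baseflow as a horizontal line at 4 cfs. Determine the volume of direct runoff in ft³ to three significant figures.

Direct-runoff ordinates (Q − Q_b): 0.0, 6.0, 28.0, 23.0, 19.0, 16.0, 13.0, 0.0 cfs.
ΣQ_DR = 105.0 cfs.
With Δt = 2 h = 7200 s, V = ΣQ_DR · Δt = 105.0 × 7200 = 7.56 × 10^5 ft³.

V ≈ 7.56 × 10^5 ft³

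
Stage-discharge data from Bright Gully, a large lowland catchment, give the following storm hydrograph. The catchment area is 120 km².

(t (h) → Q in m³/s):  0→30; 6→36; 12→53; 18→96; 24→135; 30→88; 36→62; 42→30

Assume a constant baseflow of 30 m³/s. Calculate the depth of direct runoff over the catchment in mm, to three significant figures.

d ≈ 52.2 mm

Direct runoff: 0.0, 6.0, 23.0, 66.0, 105.0, 58.0, 32.0, 0.0 m³/s; ΣQ_DR = 290.0 m³/s.
V = ΣQ_DR · Δt = 290.0 × 21600 s = 6.264 × 10^6 m³.
Over A = 120 km², depth = V / A = 52.2 mm.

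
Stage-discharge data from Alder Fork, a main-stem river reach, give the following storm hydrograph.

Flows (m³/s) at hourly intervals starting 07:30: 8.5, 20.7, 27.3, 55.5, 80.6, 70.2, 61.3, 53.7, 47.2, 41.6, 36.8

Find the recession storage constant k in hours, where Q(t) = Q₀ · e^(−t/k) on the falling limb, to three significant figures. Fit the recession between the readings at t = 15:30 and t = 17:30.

k ≈ 8.04 h

On the falling limb, Q drops from 47.2 to 36.8 m³/s between t = 15:30 and t = 17:30 (Δt = 2 h).
k = −Δt / ln(Q₂/Q₁) = −2 / ln(36.8/47.2) = 8.04 h.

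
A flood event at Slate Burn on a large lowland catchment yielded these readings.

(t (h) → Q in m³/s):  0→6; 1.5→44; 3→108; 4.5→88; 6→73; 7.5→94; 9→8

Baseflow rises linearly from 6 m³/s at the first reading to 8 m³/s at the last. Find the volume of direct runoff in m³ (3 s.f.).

V ≈ 2.01 × 10^6 m³

Direct-runoff ordinates (Q − Q_b): 0.00, 37.67, 101.33, 81.00, 65.67, 86.33, 0.00 m³/s.
ΣQ_DR = 372.0 m³/s.
With Δt = 1.5 h = 5400 s, V = ΣQ_DR · Δt = 372.0 × 5400 = 2.01 × 10^6 m³.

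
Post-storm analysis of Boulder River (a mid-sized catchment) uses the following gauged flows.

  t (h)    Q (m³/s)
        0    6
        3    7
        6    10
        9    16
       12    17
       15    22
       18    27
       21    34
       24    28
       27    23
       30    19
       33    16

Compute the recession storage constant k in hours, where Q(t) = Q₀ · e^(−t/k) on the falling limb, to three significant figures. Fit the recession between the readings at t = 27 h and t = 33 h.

k ≈ 16.5 h

On the falling limb, Q drops from 23 to 16 m³/s between t = 27 h and t = 33 h (Δt = 6 h).
k = −Δt / ln(Q₂/Q₁) = −6 / ln(16/23) = 16.5 h.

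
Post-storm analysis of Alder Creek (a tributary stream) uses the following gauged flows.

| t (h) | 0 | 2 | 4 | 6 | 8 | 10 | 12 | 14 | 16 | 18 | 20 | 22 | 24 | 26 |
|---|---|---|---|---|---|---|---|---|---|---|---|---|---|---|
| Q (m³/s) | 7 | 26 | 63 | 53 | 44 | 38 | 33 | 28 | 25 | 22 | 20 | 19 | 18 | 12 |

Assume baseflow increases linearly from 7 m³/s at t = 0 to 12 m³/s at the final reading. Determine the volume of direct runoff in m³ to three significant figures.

Direct-runoff ordinates (Q − Q_b): 0.00, 18.62, 55.23, 44.85, 35.46, 29.08, 23.69, 18.31, 14.92, 11.54, 9.15, 7.77, 6.38, 0.00 m³/s.
ΣQ_DR = 275.0 m³/s.
With Δt = 2 h = 7200 s, V = ΣQ_DR · Δt = 275.0 × 7200 = 1.98 × 10^6 m³.

V ≈ 1.98 × 10^6 m³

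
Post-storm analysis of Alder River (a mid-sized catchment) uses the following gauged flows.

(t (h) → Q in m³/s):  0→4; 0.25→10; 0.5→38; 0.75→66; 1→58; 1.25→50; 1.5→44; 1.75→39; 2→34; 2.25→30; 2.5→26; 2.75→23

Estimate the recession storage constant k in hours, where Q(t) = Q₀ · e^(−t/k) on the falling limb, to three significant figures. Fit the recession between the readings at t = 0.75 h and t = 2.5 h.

On the falling limb, Q drops from 66 to 26 m³/s between t = 0.75 h and t = 2.5 h (Δt = 1.75 h).
k = −Δt / ln(Q₂/Q₁) = −1.75 / ln(26/66) = 1.88 h.

k ≈ 1.88 h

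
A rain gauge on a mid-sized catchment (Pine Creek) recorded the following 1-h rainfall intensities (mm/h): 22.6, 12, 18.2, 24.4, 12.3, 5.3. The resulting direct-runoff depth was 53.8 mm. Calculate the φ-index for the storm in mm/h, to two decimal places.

Only the 5 blocks with intensity above φ contribute runoff: 22.6, 12, 18.2, 24.4, 12.3 mm/h.
Σ(I−φ)·Δt = d  ⇒  (22.6+12+18.2+24.4+12.3 − 5φ)·1 = 53.8
φ = (89.50 − 53.8/1) / 5 = 7.14 mm/h.

φ ≈ 7.14 mm/h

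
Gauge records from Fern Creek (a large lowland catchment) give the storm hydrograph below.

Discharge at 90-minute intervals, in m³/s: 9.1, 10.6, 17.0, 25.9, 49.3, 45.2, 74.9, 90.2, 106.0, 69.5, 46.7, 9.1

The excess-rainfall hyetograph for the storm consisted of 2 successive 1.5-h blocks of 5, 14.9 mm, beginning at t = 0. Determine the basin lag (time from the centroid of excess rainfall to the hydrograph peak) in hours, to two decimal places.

t_L ≈ 10.13 h

Centroid of excess rainfall: t_c = Σ P_i·t̄_i / ΣP_i = 1.8731 h (block centres at 0.75, 2.25 h).
Hydrograph peak occurs at t = 12 h, so basin lag t_L = 12 − 1.8731 = 10.13 h.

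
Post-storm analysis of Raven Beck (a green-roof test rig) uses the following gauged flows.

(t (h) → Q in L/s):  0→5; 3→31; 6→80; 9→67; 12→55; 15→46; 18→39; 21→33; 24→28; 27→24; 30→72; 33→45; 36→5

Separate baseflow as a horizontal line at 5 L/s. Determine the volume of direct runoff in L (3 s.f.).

V ≈ 5.02 × 10^6 L

Direct-runoff ordinates (Q − Q_b): 0.0, 26.0, 75.0, 62.0, 50.0, 41.0, 34.0, 28.0, 23.0, 19.0, 67.0, 40.0, 0.0 L/s.
ΣQ_DR = 465.0 L/s.
With Δt = 3 h = 10800 s, V = ΣQ_DR · Δt = 465.0 × 10800 = 5.02 × 10^6 L.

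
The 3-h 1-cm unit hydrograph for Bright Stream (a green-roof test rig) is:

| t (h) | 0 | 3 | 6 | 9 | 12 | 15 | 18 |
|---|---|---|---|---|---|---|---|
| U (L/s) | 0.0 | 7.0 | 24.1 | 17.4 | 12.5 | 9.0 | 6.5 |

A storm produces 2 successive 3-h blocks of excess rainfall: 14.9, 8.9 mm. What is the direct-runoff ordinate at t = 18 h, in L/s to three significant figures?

Q ≈ 17.7 L/s

By discrete convolution, Q_j = Σ (P_i / 10 mm) · U_{j−i}.
At t = 18 h (j=6): Q = (14.9/10)·6.5 + (8.9/10)·9.0 = 17.7 L/s.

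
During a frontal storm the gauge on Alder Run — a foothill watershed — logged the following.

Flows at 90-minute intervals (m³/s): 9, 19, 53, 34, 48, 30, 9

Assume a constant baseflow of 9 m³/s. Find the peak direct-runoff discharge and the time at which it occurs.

Subtracting baseflow gives direct-runoff ordinates: 0.0, 10.0, 44.0, 25.0, 39.0, 21.0, 0.0 m³/s.
The maximum is 44.0 m³/s, occurring at the reading for t = 3 h.

Q_p = 44.0 m³/s at t = 3 h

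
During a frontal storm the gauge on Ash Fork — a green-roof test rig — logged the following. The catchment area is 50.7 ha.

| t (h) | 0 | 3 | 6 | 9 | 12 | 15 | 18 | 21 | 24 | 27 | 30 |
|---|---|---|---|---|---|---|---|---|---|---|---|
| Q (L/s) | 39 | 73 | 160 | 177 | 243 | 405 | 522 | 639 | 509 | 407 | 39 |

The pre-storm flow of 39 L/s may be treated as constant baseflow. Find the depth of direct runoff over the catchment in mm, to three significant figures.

Direct runoff: 0.0, 34.0, 121.0, 138.0, 204.0, 366.0, 483.0, 600.0, 470.0, 368.0, 0.0 L/s; ΣQ_DR = 2784 L/s.
V = ΣQ_DR · Δt = 2784 × 10800 s = 3.007 × 10^7 L.
Over A = 50.7 ha, depth = V / A = 59.3 mm.

d ≈ 59.3 mm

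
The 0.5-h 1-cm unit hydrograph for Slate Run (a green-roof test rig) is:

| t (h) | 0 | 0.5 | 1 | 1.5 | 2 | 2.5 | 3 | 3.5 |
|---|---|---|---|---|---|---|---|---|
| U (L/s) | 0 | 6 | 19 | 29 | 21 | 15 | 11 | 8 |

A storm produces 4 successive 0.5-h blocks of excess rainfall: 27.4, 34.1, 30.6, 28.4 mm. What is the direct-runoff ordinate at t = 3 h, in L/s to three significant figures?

By discrete convolution, Q_j = Σ (P_i / 10 mm) · U_{j−i}.
At t = 3 h (j=6): Q = (27.4/10)·11 + (34.1/10)·15 + (30.6/10)·21 + (28.4/10)·29 = 228 L/s.

Q ≈ 228 L/s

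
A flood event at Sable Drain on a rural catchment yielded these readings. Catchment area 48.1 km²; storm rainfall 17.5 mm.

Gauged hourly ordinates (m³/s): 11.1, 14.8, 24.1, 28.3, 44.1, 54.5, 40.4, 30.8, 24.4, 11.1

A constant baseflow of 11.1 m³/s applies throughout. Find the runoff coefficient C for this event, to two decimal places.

ΣQ_DR = 172.6 m³/s; V = ΣQ_DR·Δt = 6.214 × 10^5 m³.
Runoff depth d = V / A = 12.92 mm.
C = d / P = 12.92 / 17.5 = 0.74.

C ≈ 0.74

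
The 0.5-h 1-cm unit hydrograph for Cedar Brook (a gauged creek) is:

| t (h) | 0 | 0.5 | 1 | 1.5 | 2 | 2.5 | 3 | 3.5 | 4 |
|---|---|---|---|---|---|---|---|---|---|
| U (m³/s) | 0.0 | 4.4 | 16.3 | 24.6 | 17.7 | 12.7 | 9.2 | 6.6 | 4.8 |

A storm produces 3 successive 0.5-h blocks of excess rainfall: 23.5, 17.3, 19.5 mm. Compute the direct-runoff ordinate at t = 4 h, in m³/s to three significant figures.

Q ≈ 40.6 m³/s

By discrete convolution, Q_j = Σ (P_i / 10 mm) · U_{j−i}.
At t = 4 h (j=8): Q = (23.5/10)·4.8 + (17.3/10)·6.6 + (19.5/10)·9.2 = 40.6 m³/s.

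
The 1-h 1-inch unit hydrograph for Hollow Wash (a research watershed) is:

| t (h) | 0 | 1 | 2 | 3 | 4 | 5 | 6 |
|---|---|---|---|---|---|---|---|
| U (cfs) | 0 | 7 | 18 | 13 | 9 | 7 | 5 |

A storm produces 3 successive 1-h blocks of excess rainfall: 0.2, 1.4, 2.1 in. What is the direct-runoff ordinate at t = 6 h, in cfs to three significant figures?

Q ≈ 29.7 cfs

By discrete convolution, Q_j = Σ (P_i / 1 in) · U_{j−i}.
At t = 6 h (j=6): Q = (0.2/1)·5 + (1.4/1)·7 + (2.1/1)·9 = 29.7 cfs.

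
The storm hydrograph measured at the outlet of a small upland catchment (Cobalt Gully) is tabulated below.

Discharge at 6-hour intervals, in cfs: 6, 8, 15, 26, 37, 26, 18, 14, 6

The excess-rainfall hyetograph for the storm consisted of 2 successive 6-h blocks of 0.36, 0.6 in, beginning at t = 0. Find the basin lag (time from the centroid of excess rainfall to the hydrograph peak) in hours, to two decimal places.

Centroid of excess rainfall: t_c = Σ P_i·t̄_i / ΣP_i = 6.7500 h (block centres at 3, 9 h).
Hydrograph peak occurs at t = 24 h, so basin lag t_L = 24 − 6.7500 = 17.25 h.

t_L ≈ 17.25 h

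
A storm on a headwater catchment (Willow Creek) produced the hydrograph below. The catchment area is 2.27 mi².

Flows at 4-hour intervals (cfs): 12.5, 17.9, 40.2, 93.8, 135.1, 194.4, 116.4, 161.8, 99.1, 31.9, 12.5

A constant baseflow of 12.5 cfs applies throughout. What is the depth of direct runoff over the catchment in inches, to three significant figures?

Direct runoff: 0.0, 5.4, 27.7, 81.3, 122.6, 181.9, 103.9, 149.3, 86.6, 19.4, 0.0 cfs; ΣQ_DR = 778.1 cfs.
V = ΣQ_DR · Δt = 778.1 × 14400 s = 1.120 × 10^7 ft³.
Over A = 2.27 mi², depth = V / A = 2.12 in.

d ≈ 2.12 in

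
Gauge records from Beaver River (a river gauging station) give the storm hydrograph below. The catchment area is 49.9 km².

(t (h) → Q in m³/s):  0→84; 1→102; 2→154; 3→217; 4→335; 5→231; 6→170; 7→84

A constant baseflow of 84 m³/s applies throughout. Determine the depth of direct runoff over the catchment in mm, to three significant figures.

Direct runoff: 0.0, 18.0, 70.0, 133.0, 251.0, 147.0, 86.0, 0.0 m³/s; ΣQ_DR = 705.0 m³/s.
V = ΣQ_DR · Δt = 705.0 × 3600 s = 2.538 × 10^6 m³.
Over A = 49.9 km², depth = V / A = 50.9 mm.

d ≈ 50.9 mm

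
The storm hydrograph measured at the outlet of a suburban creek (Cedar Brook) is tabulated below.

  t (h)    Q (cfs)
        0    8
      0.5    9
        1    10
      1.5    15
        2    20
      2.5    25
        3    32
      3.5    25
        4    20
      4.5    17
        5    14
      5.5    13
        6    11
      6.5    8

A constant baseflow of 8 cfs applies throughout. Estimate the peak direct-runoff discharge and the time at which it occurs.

Q_p = 24.0 cfs at t = 3 h

Subtracting baseflow gives direct-runoff ordinates: 0.0, 1.0, 2.0, 7.0, 12.0, 17.0, 24.0, 17.0, 12.0, 9.0, 6.0, 5.0, 3.0, 0.0 cfs.
The maximum is 24.0 cfs, occurring at the reading for t = 3 h.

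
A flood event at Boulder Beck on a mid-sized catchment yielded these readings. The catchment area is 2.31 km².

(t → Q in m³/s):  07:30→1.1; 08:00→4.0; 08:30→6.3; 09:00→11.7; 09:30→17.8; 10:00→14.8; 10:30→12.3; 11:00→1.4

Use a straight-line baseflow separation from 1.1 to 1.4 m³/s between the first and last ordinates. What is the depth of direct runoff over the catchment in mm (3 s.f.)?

Direct runoff: 0.00, 2.86, 5.11, 10.47, 16.53, 13.49, 10.94, 0.00 m³/s; ΣQ_DR = 59.40 m³/s.
V = ΣQ_DR · Δt = 59.40 × 1800 s = 1.069 × 10^5 m³.
Over A = 2.31 km², depth = V / A = 46.3 mm.

d ≈ 46.3 mm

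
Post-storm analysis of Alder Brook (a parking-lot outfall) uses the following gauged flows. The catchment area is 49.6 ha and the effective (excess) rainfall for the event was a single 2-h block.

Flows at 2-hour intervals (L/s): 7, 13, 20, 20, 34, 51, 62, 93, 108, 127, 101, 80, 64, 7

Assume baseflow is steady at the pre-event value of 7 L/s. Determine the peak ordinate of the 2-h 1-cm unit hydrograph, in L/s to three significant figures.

U_p ≈ 120 L/s

Direct runoff: 0.0, 6.0, 13.0, 13.0, 27.0, 44.0, 55.0, 86.0, 101.0, 120.0, 94.0, 73.0, 57.0, 0.0 L/s; ΣQ_DR = 689.0 L/s, peak = 120.0 L/s.
Runoff depth d = ΣQ_DR·Δt / A = 689.0 × 7200 / (49.6 ha) = 10.00 mm.
The 1-cm UH is the DRH scaled by (10 mm)/d, so U_p = 120.0 × 10/10.00 = 120 L/s.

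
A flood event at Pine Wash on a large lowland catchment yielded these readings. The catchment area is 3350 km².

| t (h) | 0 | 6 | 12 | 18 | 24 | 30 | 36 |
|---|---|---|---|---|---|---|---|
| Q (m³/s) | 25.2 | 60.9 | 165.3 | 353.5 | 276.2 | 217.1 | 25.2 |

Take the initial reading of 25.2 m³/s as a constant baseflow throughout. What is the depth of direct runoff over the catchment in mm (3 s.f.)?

Direct runoff: 0.0, 35.7, 140.1, 328.3, 251.0, 191.9, 0.0 m³/s; ΣQ_DR = 947.0 m³/s.
V = ΣQ_DR · Δt = 947.0 × 21600 s = 2.046 × 10^7 m³.
Over A = 3350 km², depth = V / A = 6.11 mm.

d ≈ 6.11 mm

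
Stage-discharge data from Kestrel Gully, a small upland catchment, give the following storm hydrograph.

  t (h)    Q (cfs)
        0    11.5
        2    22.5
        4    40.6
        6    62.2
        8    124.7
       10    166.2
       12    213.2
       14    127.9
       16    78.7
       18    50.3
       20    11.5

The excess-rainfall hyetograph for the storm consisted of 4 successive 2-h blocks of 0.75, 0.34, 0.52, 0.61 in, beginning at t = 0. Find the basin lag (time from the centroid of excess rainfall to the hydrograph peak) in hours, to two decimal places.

Centroid of excess rainfall: t_c = Σ P_i·t̄_i / ΣP_i = 3.8919 h (block centres at 1, 3, 5, 7 h).
Hydrograph peak occurs at t = 12 h, so basin lag t_L = 12 − 3.8919 = 8.11 h.

t_L ≈ 8.11 h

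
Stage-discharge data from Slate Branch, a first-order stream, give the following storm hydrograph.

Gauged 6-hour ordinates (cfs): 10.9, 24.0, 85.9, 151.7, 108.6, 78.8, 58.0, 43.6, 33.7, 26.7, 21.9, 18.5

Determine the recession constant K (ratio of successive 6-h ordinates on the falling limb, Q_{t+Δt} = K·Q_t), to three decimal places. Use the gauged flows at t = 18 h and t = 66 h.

Using the recession-limb readings at t = 18 h and t = 66 h: Q falls from 151.7 to 18.5 cfs over 8 intervals.
K = (Q₂/Q₁)^(1/8) = (18.5/151.7)^(1/8) = 0.769.

K ≈ 0.769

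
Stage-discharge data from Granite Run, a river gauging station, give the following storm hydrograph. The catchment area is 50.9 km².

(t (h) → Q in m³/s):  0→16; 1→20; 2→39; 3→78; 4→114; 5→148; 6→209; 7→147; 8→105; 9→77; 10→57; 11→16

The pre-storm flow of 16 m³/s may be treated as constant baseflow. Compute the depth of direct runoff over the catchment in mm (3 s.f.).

d ≈ 59.0 mm

Direct runoff: 0.0, 4.0, 23.0, 62.0, 98.0, 132.0, 193.0, 131.0, 89.0, 61.0, 41.0, 0.0 m³/s; ΣQ_DR = 834.0 m³/s.
V = ΣQ_DR · Δt = 834.0 × 3600 s = 3.002 × 10^6 m³.
Over A = 50.9 km², depth = V / A = 59.0 mm.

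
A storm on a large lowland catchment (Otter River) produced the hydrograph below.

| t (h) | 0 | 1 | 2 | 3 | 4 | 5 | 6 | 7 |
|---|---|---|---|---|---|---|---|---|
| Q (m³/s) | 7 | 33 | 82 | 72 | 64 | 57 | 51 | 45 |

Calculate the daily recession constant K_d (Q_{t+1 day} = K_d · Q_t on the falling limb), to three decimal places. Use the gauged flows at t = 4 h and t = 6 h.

K_d ≈ 0.066

Between t = 4 h and t = 6 h the flow falls from 64 to 51 m³/s over 2×1 h = 2 h.
Per-interval ratio K = (51/64)^(1/2) = 0.8927; K_d = K^(24/1) = 0.066.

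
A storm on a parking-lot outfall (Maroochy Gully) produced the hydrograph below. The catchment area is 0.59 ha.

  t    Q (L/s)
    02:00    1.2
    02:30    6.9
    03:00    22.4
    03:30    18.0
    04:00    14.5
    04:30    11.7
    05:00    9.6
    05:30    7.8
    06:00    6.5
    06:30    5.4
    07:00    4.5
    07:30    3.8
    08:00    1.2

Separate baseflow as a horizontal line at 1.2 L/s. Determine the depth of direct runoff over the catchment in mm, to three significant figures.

Direct runoff: 0.0, 5.7, 21.2, 16.8, 13.3, 10.5, 8.4, 6.6, 5.3, 4.2, 3.3, 2.6, 0.0 L/s; ΣQ_DR = 97.90 L/s.
V = ΣQ_DR · Δt = 97.90 × 1800 s = 1.762 × 10^5 L.
Over A = 0.59 ha, depth = V / A = 29.9 mm.

d ≈ 29.9 mm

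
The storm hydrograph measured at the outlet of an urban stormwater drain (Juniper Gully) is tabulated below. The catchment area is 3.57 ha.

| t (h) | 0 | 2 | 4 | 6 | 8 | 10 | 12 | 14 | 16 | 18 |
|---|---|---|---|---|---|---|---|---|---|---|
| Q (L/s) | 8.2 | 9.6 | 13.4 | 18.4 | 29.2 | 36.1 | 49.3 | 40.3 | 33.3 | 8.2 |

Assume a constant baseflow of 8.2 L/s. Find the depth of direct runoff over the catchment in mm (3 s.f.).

Direct runoff: 0.0, 1.4, 5.2, 10.2, 21.0, 27.9, 41.1, 32.1, 25.1, 0.0 L/s; ΣQ_DR = 164.0 L/s.
V = ΣQ_DR · Δt = 164.0 × 7200 s = 1.181 × 10^6 L.
Over A = 3.57 ha, depth = V / A = 33.1 mm.

d ≈ 33.1 mm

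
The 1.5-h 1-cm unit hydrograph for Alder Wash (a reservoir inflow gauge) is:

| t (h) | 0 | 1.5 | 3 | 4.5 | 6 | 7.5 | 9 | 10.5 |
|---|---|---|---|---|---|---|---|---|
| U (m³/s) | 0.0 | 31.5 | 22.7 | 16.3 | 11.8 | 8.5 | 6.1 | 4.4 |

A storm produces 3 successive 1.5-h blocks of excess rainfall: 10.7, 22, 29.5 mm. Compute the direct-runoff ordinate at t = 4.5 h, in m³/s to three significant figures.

By discrete convolution, Q_j = Σ (P_i / 10 mm) · U_{j−i}.
At t = 4.5 h (j=3): Q = (10.7/10)·16.3 + (22/10)·22.7 + (29.5/10)·31.5 = 160 m³/s.

Q ≈ 160 m³/s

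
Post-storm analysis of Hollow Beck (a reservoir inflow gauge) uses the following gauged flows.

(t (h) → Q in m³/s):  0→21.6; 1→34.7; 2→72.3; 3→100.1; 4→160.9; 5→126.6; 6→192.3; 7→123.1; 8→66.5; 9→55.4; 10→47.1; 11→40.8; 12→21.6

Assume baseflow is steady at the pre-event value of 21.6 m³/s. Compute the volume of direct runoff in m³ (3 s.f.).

Direct-runoff ordinates (Q − Q_b): 0.0, 13.1, 50.7, 78.5, 139.3, 105.0, 170.7, 101.5, 44.9, 33.8, 25.5, 19.2, 0.0 m³/s.
ΣQ_DR = 782.2 m³/s.
With Δt = 1 h = 3600 s, V = ΣQ_DR · Δt = 782.2 × 3600 = 2.82 × 10^6 m³.

V ≈ 2.82 × 10^6 m³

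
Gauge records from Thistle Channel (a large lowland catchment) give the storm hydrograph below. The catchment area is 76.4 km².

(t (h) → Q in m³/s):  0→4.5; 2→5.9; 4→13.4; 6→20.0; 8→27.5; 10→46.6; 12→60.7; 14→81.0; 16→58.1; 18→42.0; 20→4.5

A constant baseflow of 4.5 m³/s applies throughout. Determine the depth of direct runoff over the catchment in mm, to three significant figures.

Direct runoff: 0.0, 1.4, 8.9, 15.5, 23.0, 42.1, 56.2, 76.5, 53.6, 37.5, 0.0 m³/s; ΣQ_DR = 314.7 m³/s.
V = ΣQ_DR · Δt = 314.7 × 7200 s = 2.266 × 10^6 m³.
Over A = 76.4 km², depth = V / A = 29.7 mm.

d ≈ 29.7 mm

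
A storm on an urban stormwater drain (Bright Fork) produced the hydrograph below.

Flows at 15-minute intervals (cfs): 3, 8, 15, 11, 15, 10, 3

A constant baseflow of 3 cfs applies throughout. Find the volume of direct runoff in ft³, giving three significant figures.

Direct-runoff ordinates (Q − Q_b): 0.0, 5.0, 12.0, 8.0, 12.0, 7.0, 0.0 cfs.
ΣQ_DR = 44.00 cfs.
With Δt = 0.25 h = 900 s, V = ΣQ_DR · Δt = 44.00 × 900 = 39600 ft³.

V ≈ 39600 ft³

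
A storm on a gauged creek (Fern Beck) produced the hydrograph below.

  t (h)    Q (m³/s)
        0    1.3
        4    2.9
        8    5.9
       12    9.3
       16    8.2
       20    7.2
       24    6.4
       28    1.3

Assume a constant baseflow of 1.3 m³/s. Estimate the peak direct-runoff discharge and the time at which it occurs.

Subtracting baseflow gives direct-runoff ordinates: 0.0, 1.6, 4.6, 8.0, 6.9, 5.9, 5.1, 0.0 m³/s.
The maximum is 8.0 m³/s, occurring at the reading for t = 12 h.

Q_p = 8.0 m³/s at t = 12 h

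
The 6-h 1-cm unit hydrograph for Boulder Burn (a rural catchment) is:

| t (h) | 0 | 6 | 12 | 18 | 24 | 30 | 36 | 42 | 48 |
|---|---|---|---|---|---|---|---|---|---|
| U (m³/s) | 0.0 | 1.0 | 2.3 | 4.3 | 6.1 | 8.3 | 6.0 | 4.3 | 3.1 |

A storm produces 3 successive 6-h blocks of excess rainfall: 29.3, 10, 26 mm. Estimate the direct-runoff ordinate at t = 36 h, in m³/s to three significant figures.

By discrete convolution, Q_j = Σ (P_i / 10 mm) · U_{j−i}.
At t = 36 h (j=6): Q = (29.3/10)·6.0 + (10/10)·8.3 + (26/10)·6.1 = 41.7 m³/s.

Q ≈ 41.7 m³/s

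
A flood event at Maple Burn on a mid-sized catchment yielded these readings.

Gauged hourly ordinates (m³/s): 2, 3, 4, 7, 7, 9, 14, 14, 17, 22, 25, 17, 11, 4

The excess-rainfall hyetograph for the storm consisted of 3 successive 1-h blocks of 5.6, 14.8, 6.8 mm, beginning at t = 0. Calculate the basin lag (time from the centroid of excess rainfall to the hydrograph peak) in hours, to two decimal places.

Centroid of excess rainfall: t_c = Σ P_i·t̄_i / ΣP_i = 1.5441 h (block centres at 0.5, 1.5, 2.5 h).
Hydrograph peak occurs at t = 10 h, so basin lag t_L = 10 − 1.5441 = 8.46 h.

t_L ≈ 8.46 h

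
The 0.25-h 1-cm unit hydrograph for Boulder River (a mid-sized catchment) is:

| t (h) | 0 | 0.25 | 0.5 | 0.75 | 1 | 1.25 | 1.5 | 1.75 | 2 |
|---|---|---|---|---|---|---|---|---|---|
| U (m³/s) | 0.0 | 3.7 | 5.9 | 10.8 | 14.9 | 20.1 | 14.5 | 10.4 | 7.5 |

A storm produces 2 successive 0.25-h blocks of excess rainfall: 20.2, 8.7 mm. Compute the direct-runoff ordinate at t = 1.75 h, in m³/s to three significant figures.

By discrete convolution, Q_j = Σ (P_i / 10 mm) · U_{j−i}.
At t = 1.75 h (j=7): Q = (20.2/10)·10.4 + (8.7/10)·14.5 = 33.6 m³/s.

Q ≈ 33.6 m³/s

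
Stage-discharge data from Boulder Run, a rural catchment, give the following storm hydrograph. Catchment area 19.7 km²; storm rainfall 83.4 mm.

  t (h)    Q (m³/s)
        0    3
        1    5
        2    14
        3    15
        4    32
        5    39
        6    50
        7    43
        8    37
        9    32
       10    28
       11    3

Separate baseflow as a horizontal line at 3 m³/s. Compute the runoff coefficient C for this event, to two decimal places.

ΣQ_DR = 265.0 m³/s; V = ΣQ_DR·Δt = 9.540 × 10^5 m³.
Runoff depth d = V / A = 48.43 mm.
C = d / P = 48.43 / 83.4 = 0.58.

C ≈ 0.58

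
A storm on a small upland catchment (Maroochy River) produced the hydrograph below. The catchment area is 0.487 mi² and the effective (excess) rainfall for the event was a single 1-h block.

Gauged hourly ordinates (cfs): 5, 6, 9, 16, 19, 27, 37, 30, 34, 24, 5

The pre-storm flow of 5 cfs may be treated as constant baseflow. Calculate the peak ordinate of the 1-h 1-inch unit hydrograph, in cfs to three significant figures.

U_p ≈ 64.1 cfs

Direct runoff: 0.0, 1.0, 4.0, 11.0, 14.0, 22.0, 32.0, 25.0, 29.0, 19.0, 0.0 cfs; ΣQ_DR = 157.0 cfs, peak = 32.0 cfs.
Runoff depth d = ΣQ_DR·Δt / A = 157.0 × 3600 / (0.487 mi²) = 0.4996 in.
The 1-inch UH is the DRH scaled by (1 in)/d, so U_p = 32.0 × 1/0.4996 = 64.1 cfs.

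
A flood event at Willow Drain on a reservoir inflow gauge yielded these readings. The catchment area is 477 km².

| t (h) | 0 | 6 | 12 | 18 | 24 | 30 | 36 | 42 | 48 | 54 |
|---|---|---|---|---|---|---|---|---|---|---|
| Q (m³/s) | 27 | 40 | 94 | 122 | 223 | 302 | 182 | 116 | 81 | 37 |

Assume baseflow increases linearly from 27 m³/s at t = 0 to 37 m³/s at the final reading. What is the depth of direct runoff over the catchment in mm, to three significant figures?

Direct runoff: 0.00, 11.89, 64.78, 91.67, 191.56, 269.44, 148.33, 81.22, 45.11, 0.00 m³/s; ΣQ_DR = 904.0 m³/s.
V = ΣQ_DR · Δt = 904.0 × 21600 s = 1.953 × 10^7 m³.
Over A = 477 km², depth = V / A = 40.9 mm.

d ≈ 40.9 mm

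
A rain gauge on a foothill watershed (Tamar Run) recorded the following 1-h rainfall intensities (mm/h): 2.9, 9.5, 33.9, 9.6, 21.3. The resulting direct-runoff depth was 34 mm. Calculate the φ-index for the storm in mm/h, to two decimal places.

Only the 2 blocks with intensity above φ contribute runoff: 33.9, 21.3 mm/h.
Σ(I−φ)·Δt = d  ⇒  (33.9+21.3 − 2φ)·1 = 34
φ = (55.20 − 34/1) / 2 = 10.60 mm/h.

φ ≈ 10.60 mm/h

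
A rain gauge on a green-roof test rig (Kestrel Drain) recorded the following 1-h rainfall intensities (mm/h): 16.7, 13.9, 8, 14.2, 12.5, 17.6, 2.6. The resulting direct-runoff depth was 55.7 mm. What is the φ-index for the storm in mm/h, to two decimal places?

Only the 6 blocks with intensity above φ contribute runoff: 16.7, 13.9, 8, 14.2, 12.5, 17.6 mm/h.
Σ(I−φ)·Δt = d  ⇒  (16.7+13.9+8+14.2+12.5+17.6 − 6φ)·1 = 55.7
φ = (82.90 − 55.7/1) / 6 = 4.53 mm/h.

φ ≈ 4.53 mm/h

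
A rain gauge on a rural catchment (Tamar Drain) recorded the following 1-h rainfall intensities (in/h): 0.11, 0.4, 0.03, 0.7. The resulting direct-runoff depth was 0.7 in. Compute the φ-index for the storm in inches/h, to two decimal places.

φ ≈ 0.20 in/h

Only the 2 blocks with intensity above φ contribute runoff: 0.4, 0.7 in/h.
Σ(I−φ)·Δt = d  ⇒  (0.4+0.7 − 2φ)·1 = 0.7
φ = (1.100 − 0.7/1) / 2 = 0.20 in/h.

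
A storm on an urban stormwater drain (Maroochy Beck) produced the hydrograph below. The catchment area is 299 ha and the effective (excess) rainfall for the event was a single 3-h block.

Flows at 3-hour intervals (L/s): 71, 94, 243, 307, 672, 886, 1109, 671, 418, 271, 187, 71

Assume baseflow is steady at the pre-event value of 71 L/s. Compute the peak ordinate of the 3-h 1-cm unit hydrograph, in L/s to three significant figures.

Direct runoff: 0.0, 23.0, 172.0, 236.0, 601.0, 815.0, 1038.0, 600.0, 347.0, 200.0, 116.0, 0.0 L/s; ΣQ_DR = 4148 L/s, peak = 1038.0 L/s.
Runoff depth d = ΣQ_DR·Δt / A = 4148 × 10800 / (299 ha) = 14.98 mm.
The 1-cm UH is the DRH scaled by (10 mm)/d, so U_p = 1038.0 × 10/14.98 = 693 L/s.

U_p ≈ 693 L/s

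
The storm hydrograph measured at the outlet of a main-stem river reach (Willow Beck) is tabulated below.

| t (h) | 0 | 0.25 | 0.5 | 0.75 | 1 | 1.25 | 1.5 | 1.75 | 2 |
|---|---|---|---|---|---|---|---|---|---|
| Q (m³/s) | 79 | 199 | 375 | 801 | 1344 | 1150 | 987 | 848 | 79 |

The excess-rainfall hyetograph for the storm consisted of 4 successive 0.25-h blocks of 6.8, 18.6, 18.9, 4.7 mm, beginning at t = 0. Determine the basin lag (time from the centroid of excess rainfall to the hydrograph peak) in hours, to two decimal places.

t_L ≈ 0.52 h

Centroid of excess rainfall: t_c = Σ P_i·t̄_i / ΣP_i = 0.4847 h (block centres at 0.125, 0.375, 0.625, 0.875 h).
Hydrograph peak occurs at t = 1 h, so basin lag t_L = 1 − 0.4847 = 0.52 h.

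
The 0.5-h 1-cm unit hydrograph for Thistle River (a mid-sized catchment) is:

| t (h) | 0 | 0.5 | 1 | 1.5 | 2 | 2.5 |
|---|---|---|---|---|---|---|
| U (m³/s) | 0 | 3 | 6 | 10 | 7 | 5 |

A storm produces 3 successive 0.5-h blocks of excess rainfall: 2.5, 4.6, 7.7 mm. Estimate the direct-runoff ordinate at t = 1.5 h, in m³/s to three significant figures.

Q ≈ 7.57 m³/s

By discrete convolution, Q_j = Σ (P_i / 10 mm) · U_{j−i}.
At t = 1.5 h (j=3): Q = (2.5/10)·10 + (4.6/10)·6 + (7.7/10)·3 = 7.57 m³/s.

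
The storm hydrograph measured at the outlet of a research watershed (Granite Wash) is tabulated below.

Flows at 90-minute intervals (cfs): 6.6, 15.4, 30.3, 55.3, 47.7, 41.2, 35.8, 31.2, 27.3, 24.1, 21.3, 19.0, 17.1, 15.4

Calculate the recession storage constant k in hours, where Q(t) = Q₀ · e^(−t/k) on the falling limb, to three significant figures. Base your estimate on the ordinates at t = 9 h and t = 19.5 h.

k ≈ 12.4 h

On the falling limb, Q drops from 35.8 to 15.4 cfs between t = 9 h and t = 19.5 h (Δt = 10.5 h).
k = −Δt / ln(Q₂/Q₁) = −10.5 / ln(15.4/35.8) = 12.4 h.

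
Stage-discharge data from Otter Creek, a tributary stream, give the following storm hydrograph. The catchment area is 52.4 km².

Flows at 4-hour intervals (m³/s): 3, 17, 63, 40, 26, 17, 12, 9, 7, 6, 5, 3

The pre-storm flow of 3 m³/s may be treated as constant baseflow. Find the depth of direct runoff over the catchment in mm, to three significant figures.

d ≈ 47.3 mm

Direct runoff: 0.0, 14.0, 60.0, 37.0, 23.0, 14.0, 9.0, 6.0, 4.0, 3.0, 2.0, 0.0 m³/s; ΣQ_DR = 172.0 m³/s.
V = ΣQ_DR · Δt = 172.0 × 14400 s = 2.477 × 10^6 m³.
Over A = 52.4 km², depth = V / A = 47.3 mm.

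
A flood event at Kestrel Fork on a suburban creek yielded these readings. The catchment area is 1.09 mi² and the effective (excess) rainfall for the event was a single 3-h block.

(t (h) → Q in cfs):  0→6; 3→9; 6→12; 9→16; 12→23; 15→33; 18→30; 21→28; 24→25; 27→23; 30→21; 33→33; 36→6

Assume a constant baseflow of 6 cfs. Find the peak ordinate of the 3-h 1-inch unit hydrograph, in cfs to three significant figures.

Direct runoff: 0.0, 3.0, 6.0, 10.0, 17.0, 27.0, 24.0, 22.0, 19.0, 17.0, 15.0, 27.0, 0.0 cfs; ΣQ_DR = 187.0 cfs, peak = 27.0 cfs.
Runoff depth d = ΣQ_DR·Δt / A = 187.0 × 10800 / (1.09 mi²) = 0.7975 in.
The 1-inch UH is the DRH scaled by (1 in)/d, so U_p = 27.0 × 1/0.7975 = 33.9 cfs.

U_p ≈ 33.9 cfs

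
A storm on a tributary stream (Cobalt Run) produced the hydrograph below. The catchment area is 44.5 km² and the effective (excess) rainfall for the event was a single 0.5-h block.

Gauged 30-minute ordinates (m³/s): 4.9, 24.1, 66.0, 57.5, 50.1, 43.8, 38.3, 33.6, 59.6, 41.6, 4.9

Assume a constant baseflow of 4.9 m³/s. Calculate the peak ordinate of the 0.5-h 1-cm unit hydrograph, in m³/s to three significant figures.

U_p ≈ 40.8 m³/s

Direct runoff: 0.0, 19.2, 61.1, 52.6, 45.2, 38.9, 33.4, 28.7, 54.7, 36.7, 0.0 m³/s; ΣQ_DR = 370.5 m³/s, peak = 61.1 m³/s.
Runoff depth d = ΣQ_DR·Δt / A = 370.5 × 1800 / (44.5 km²) = 14.99 mm.
The 1-cm UH is the DRH scaled by (10 mm)/d, so U_p = 61.1 × 10/14.99 = 40.8 m³/s.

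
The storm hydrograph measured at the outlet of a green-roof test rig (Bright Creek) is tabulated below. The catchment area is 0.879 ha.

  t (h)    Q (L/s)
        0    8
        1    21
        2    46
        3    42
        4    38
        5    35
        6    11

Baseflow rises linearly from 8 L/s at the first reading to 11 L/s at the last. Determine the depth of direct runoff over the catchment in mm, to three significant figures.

d ≈ 55.1 mm

Direct runoff: 0.00, 12.50, 37.00, 32.50, 28.00, 24.50, 0.00 L/s; ΣQ_DR = 134.5 L/s.
V = ΣQ_DR · Δt = 134.5 × 3600 s = 4.842 × 10^5 L.
Over A = 0.879 ha, depth = V / A = 55.1 mm.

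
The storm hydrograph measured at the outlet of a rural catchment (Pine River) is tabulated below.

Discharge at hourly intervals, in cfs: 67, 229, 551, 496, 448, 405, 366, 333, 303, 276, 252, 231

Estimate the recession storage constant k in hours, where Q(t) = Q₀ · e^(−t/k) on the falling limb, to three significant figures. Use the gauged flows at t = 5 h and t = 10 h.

k ≈ 10.5 h

On the falling limb, Q drops from 405 to 252 cfs between t = 5 h and t = 10 h (Δt = 5 h).
k = −Δt / ln(Q₂/Q₁) = −5 / ln(252/405) = 10.5 h.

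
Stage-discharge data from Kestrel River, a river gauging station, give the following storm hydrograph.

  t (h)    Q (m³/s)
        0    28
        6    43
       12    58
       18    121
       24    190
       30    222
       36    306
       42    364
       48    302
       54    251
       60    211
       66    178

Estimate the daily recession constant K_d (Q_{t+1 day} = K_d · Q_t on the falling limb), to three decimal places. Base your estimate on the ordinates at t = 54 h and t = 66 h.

Between t = 54 h and t = 66 h the flow falls from 251 to 178 m³/s over 2×6 h = 12 h.
Per-interval ratio K = (178/251)^(1/2) = 0.8421; K_d = K^(24/6) = 0.503.

K_d ≈ 0.503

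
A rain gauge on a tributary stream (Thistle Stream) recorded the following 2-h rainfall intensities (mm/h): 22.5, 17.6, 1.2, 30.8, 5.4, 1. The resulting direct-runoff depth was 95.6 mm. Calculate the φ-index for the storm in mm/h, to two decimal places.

φ ≈ 7.70 mm/h

Only the 3 blocks with intensity above φ contribute runoff: 22.5, 17.6, 30.8 mm/h.
Σ(I−φ)·Δt = d  ⇒  (22.5+17.6+30.8 − 3φ)·2 = 95.6
φ = (70.90 − 95.6/2) / 3 = 7.70 mm/h.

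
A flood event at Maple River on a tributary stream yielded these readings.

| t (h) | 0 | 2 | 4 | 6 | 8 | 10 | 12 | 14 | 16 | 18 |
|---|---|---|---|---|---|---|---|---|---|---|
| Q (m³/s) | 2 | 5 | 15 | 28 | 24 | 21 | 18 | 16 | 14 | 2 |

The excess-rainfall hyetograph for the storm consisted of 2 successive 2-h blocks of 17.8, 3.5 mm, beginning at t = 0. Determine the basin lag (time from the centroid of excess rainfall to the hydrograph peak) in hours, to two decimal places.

t_L ≈ 4.67 h

Centroid of excess rainfall: t_c = Σ P_i·t̄_i / ΣP_i = 1.3286 h (block centres at 1, 3 h).
Hydrograph peak occurs at t = 6 h, so basin lag t_L = 6 − 1.3286 = 4.67 h.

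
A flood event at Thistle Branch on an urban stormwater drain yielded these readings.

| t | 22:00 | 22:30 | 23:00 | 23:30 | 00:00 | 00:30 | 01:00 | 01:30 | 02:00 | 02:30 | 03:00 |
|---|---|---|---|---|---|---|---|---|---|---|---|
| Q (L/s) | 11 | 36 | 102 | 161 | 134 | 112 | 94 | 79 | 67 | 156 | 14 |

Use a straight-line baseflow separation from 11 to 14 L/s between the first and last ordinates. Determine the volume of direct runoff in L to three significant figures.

V ≈ 1.49 × 10^6 L

Direct-runoff ordinates (Q − Q_b): 0.00, 24.70, 90.40, 149.10, 121.80, 99.50, 81.20, 65.90, 53.60, 142.30, 0.00 L/s.
ΣQ_DR = 828.5 L/s.
With Δt = 0.5 h = 1800 s, V = ΣQ_DR · Δt = 828.5 × 1800 = 1.49 × 10^6 L.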